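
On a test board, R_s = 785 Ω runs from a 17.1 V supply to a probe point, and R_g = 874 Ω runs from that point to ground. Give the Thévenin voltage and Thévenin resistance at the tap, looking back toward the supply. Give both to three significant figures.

V_th is the open-circuit tap voltage: 17.1 × 874/(785 + 874) = 9.01 V.
With the supply zeroed, R_s and R_g appear in parallel from the tap: R_th = R_s‖R_g = (785 × 874)/1659 = 414 Ω.

V_th = 9.01 V, R_th = 414 Ω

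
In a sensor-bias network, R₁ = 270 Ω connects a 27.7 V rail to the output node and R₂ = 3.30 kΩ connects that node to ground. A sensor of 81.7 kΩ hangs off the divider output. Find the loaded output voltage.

The load sits in parallel with R₂: R₂‖R_L = (3300 × 81700) / (3300 + 81700) = 3172 Ω.
V_out = 27.7 × 3172 / (270 + 3172) = 27.7 × 3172/3442 = 25.5 V.

V_out ≈ 25.5 V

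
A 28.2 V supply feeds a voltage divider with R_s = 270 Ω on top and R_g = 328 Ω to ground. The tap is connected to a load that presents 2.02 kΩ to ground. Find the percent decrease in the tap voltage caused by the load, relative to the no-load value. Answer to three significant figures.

The divider's output (Thévenin) resistance is R_s‖R_g = 148.1 Ω.
Fractional drop under load = R_th/(R_th + R_L) = 148.1 / (148.1 + 2020) = 0.06831.
So the output falls by 6.83 %.

6.83 %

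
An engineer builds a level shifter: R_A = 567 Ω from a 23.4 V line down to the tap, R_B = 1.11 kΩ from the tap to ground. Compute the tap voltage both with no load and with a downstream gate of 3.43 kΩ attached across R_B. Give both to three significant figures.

Open-circuit: V = 23.4 × 1110/(567 + 1110) = 15.5 V.
With the load, R_B becomes R_B‖R_L = 838.6 Ω, so V = 23.4 × 838.6/1406 = 14.0 V.

Unloaded: 15.5 V; loaded: 14.0 V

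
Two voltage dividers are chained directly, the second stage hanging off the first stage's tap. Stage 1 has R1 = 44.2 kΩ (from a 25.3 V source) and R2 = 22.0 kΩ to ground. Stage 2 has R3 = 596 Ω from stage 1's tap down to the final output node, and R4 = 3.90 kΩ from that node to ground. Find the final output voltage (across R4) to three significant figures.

Stage 2 presents R3+R4 = 4496 Ω as a load on stage 1's tap.
Stage 1's lower leg becomes R2‖(R3+R4) = 3733 Ω, so V_mid = 25.3 × 3733/47930 = 1.970 V.
Stage 2 is itself unloaded: V_out = V_mid × R4/(R3+R4) = 1.970 × 3900/4496 = 1.71 V.

V_out ≈ 1.71 V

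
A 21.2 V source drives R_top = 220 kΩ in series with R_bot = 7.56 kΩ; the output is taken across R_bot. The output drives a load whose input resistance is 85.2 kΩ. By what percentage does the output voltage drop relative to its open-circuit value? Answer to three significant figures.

The divider's output (Thévenin) resistance is R_top‖R_bot = 7.309 kΩ.
Fractional drop under load = R_th/(R_th + R_L) = 7.309 / (7.309 + 85.2) = 0.07901.
So the output falls by 7.90 %.

7.90 %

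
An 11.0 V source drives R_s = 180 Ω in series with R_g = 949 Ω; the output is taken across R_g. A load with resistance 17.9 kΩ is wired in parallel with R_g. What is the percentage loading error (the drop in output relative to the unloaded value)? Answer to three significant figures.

The divider's output (Thévenin) resistance is R_s‖R_g = 151.3 Ω.
Fractional drop under load = R_th/(R_th + R_L) = 151.3 / (151.3 + 17900) = 0.008382.
So the output falls by 0.838 %.

0.838 %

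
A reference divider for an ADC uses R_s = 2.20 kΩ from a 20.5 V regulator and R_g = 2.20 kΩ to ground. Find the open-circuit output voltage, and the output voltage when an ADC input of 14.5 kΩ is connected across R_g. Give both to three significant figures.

Open-circuit: V = 20.5 × 2.20/(2.20 + 2.20) = 10.2 V.
With the load, R_g becomes R_g‖R_L = 1.910 kΩ, so V = 20.5 × 1.910/4.110 = 9.53 V.

Unloaded: 10.2 V; loaded: 9.53 V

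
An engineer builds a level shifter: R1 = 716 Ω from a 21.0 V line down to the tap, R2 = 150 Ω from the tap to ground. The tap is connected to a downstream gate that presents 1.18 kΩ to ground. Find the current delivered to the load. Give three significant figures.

R2‖R_L = 133.1 Ω; V_out = 21.0 × 133.1/849.1 = 3.291 V.
I_L = V_out / R_L = 3.291 / 1.18 kΩ = 2.79 mA.

I_L ≈ 2.79 mA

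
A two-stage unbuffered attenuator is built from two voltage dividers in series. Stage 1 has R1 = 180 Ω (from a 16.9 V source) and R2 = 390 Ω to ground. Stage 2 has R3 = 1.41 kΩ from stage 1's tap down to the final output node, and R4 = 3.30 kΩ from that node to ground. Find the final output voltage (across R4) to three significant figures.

V_out ≈ 7.90 V

Stage 2 presents R3+R4 = 4710 Ω as a load on stage 1's tap.
Stage 1's lower leg becomes R2‖(R3+R4) = 360.2 Ω, so V_mid = 16.9 × 360.2/540.2 = 11.27 V.
Stage 2 is itself unloaded: V_out = V_mid × R4/(R3+R4) = 11.27 × 3300/4710 = 7.90 V.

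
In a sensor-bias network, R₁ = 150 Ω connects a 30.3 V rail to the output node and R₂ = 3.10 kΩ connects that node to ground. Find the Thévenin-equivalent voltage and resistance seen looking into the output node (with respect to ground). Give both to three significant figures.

V_th = 28.9 V, R_th = 143 Ω

V_th is the open-circuit tap voltage: 30.3 × 3100/(150 + 3100) = 28.9 V.
With the supply zeroed, R₁ and R₂ appear in parallel from the tap: R_th = R₁‖R₂ = (150 × 3100)/3250 = 143 Ω.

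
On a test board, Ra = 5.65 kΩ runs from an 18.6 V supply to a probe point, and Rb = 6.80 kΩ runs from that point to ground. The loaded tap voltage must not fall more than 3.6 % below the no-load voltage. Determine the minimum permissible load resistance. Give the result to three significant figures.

R_L(min) ≈ 82.6 kΩ

Output resistance R_th = Ra‖Rb = (5.65 × 6.80)/12.45 = 3.086 kΩ.
The fractional drop is R_th/(R_th + R_L); requiring this ≤ 0.0360 gives R_L ≥ R_th(1/0.0360 − 1) = 3.086 × 26.78 = 82.6 kΩ.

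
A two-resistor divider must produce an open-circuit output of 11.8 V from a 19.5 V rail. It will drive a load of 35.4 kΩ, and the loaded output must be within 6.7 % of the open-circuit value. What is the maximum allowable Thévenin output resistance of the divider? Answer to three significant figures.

Loading drop = R_th/(R_th + R_L) ≤ 0.0670, so R_th ≤ R_L · ε/(1−ε) = 35.4 kΩ × 0.0670/0.9330 = 2.54 kΩ.
(Any R1, R2 with R2/(R1+R2) = 0.605 and R1‖R2 ≤ 2.54 kΩ will meet the spec.)

R_th ≤ 2.54 kΩ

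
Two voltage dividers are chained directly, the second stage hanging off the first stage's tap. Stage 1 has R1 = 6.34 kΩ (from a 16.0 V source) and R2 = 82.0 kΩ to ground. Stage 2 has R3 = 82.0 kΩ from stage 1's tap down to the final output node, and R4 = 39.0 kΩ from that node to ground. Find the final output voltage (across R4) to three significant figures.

Stage 2 presents R3+R4 = 121.0 kΩ as a load on stage 1's tap.
Stage 1's lower leg becomes R2‖(R3+R4) = 48.88 kΩ, so V_mid = 16.0 × 48.88/55.22 = 14.16 V.
Stage 2 is itself unloaded: V_out = V_mid × R4/(R3+R4) = 14.16 × 39.0/121.0 = 4.56 V.

V_out ≈ 4.56 V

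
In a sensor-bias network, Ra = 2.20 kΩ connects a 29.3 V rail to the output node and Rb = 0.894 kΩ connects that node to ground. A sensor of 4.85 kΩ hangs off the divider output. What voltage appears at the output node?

The load sits in parallel with Rb: Rb‖R_L = (894 × 4850) / (894 + 4850) = 754.9 Ω.
V_out = 29.3 × 754.9 / (2200 + 754.9) = 29.3 × 754.9/2955 = 7.49 V.

V_out ≈ 7.49 V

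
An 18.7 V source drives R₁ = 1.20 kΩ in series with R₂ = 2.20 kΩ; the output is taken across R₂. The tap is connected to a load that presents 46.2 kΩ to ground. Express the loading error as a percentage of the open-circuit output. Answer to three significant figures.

The divider's output (Thévenin) resistance is R₁‖R₂ = 0.7765 kΩ.
Fractional drop under load = R_th/(R_th + R_L) = 0.7765 / (0.7765 + 46.2) = 0.01653.
So the output falls by 1.65 %.

1.65 %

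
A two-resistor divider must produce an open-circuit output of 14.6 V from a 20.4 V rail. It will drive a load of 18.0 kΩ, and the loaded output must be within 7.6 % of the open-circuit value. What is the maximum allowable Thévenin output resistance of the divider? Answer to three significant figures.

R_th ≤ 1.48 kΩ

Loading drop = R_th/(R_th + R_L) ≤ 0.0760, so R_th ≤ R_L · ε/(1−ε) = 18.0 kΩ × 0.0760/0.9240 = 1.48 kΩ.
(Any R1, R2 with R2/(R1+R2) = 0.716 and R1‖R2 ≤ 1.48 kΩ will meet the spec.)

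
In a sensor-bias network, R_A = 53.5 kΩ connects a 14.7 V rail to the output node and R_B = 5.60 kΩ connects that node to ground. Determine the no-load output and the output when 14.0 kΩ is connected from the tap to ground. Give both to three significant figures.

Unloaded: 1.39 V; loaded: 1.02 V

Open-circuit: V = 14.7 × 5.60/(53.5 + 5.60) = 1.39 V.
With the load, R_B becomes R_B‖R_L = 4.000 kΩ, so V = 14.7 × 4.000/57.50 = 1.02 V.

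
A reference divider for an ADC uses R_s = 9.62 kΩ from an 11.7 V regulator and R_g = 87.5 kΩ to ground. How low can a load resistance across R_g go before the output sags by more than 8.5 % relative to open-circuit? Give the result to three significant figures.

R_L(min) ≈ 93.3 kΩ

Output resistance R_th = R_s‖R_g = (9.62 × 87.5)/97.12 = 8.667 kΩ.
The fractional drop is R_th/(R_th + R_L); requiring this ≤ 0.0850 gives R_L ≥ R_th(1/0.0850 − 1) = 8.667 × 10.76 = 93.3 kΩ.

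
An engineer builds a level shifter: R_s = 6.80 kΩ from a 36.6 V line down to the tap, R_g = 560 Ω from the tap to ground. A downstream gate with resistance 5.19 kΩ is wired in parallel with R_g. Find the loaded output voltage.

The load sits in parallel with R_g: R_g‖R_L = (560 × 5190) / (560 + 5190) = 505.5 Ω.
V_out = 36.6 × 505.5 / (6800 + 505.5) = 36.6 × 505.5/7305 = 2.53 V.

V_out ≈ 2.53 V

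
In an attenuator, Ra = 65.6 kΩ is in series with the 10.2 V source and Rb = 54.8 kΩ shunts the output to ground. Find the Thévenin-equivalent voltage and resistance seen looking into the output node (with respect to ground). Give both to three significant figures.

V_th = 4.64 V, R_th = 29.9 kΩ

V_th is the open-circuit tap voltage: 10.2 × 54.8/(65.6 + 54.8) = 4.64 V.
With the supply zeroed, Ra and Rb appear in parallel from the tap: R_th = Ra‖Rb = (65.6 × 54.8)/120.4 = 29.9 kΩ.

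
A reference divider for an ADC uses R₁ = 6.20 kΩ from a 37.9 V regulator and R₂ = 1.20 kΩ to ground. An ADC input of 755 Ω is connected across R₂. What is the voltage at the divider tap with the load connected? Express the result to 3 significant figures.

V_out ≈ 2.64 V

The load sits in parallel with R₂: R₂‖R_L = (1200 × 755) / (1200 + 755) = 463.4 Ω.
V_out = 37.9 × 463.4 / (6200 + 463.4) = 37.9 × 463.4/6663 = 2.64 V.
(Unloaded it would have been 6.15 V.)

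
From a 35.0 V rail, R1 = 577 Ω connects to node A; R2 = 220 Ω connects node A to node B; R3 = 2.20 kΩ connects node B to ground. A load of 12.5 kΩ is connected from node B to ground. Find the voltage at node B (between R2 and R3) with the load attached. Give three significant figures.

V ≈ 24.5 V

At node B, R3 is in parallel with the load: R3‖R_L = 1871 Ω.
Below node A the resistance is R2 + (R3‖R_L) = 2091 Ω, so V_A = 35.0 × 2091/2668 = 27.43 V.
Then V_B = V_A × (R3‖R_L)/(R2 + R3‖R_L) = 27.43 × 1871/2091 = 24.5 V.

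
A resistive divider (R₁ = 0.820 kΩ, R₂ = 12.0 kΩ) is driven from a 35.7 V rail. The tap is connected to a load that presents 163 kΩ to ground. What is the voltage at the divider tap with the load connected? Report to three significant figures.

V_out ≈ 33.3 V

The load sits in parallel with R₂: R₂‖R_L = (12000 × 163000) / (12000 + 163000) = 11180 Ω.
V_out = 35.7 × 11180 / (820 + 11180) = 35.7 × 11180/12000 = 33.3 V.
(Unloaded it would have been 33.4 V.)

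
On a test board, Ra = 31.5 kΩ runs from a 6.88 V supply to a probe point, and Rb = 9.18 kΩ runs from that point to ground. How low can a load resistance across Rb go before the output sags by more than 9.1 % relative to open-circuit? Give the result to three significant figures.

Output resistance R_th = Ra‖Rb = (31.5 × 9.18)/40.68 = 7.108 kΩ.
The fractional drop is R_th/(R_th + R_L); requiring this ≤ 0.0910 gives R_L ≥ R_th(1/0.0910 − 1) = 7.108 × 9.989 = 71.0 kΩ.

R_L(min) ≈ 71.0 kΩ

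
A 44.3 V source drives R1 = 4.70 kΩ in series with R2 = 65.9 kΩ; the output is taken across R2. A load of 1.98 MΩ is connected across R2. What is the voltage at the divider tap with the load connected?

V_out ≈ 41.3 V

The load sits in parallel with R2: R2‖R_L = (65.9 × 1980) / (65.9 + 1980) = 63.78 kΩ.
V_out = 44.3 × 63.78 / (4.70 + 63.78) = 44.3 × 63.78/68.48 = 41.3 V.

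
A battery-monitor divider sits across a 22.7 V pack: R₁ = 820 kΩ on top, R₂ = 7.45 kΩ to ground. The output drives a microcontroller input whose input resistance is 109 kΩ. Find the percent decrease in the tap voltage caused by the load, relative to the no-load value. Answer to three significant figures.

The divider's output (Thévenin) resistance is R₁‖R₂ = 7.383 kΩ.
Fractional drop under load = R_th/(R_th + R_L) = 7.383 / (7.383 + 109) = 0.06344.
So the output falls by 6.34 %.

6.34 %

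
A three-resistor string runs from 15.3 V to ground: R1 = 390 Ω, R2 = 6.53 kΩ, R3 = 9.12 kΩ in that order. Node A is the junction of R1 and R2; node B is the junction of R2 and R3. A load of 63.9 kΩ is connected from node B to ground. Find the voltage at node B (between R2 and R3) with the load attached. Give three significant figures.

V ≈ 8.19 V

At node B, R3 is in parallel with the load: R3‖R_L = 7981 Ω.
Below node A the resistance is R2 + (R3‖R_L) = 14510 Ω, so V_A = 15.3 × 14510/14900 = 14.90 V.
Then V_B = V_A × (R3‖R_L)/(R2 + R3‖R_L) = 14.90 × 7981/14510 = 8.19 V.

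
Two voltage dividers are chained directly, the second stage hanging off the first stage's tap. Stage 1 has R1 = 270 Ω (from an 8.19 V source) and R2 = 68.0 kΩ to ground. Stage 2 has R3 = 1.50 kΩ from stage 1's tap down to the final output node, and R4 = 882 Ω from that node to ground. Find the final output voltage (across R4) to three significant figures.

Stage 2 presents R3+R4 = 2382 Ω as a load on stage 1's tap.
Stage 1's lower leg becomes R2‖(R3+R4) = 2301 Ω, so V_mid = 8.19 × 2301/2571 = 7.330 V.
Stage 2 is itself unloaded: V_out = V_mid × R4/(R3+R4) = 7.330 × 882/2382 = 2.71 V.

V_out ≈ 2.71 V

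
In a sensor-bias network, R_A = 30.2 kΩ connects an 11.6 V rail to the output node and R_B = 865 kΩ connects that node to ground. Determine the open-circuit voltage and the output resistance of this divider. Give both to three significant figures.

V_th is the open-circuit tap voltage: 11.6 × 865/(30.2 + 865) = 11.2 V.
With the supply zeroed, R_A and R_B appear in parallel from the tap: R_th = R_A‖R_B = (30.2 × 865)/895.2 = 29.2 kΩ.

V_th = 11.2 V, R_th = 29.2 kΩ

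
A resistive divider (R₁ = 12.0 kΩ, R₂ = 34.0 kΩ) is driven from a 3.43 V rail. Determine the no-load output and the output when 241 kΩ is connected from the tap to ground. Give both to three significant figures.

Unloaded: 2.54 V; loaded: 2.45 V

Open-circuit: V = 3.43 × 34.0/(12.0 + 34.0) = 2.54 V.
With the load, R₂ becomes R₂‖R_L = 29.80 kΩ, so V = 3.43 × 29.80/41.80 = 2.45 V.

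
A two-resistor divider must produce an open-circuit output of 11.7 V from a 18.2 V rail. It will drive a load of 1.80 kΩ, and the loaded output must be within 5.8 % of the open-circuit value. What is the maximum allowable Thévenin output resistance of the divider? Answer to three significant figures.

Loading drop = R_th/(R_th + R_L) ≤ 0.0580, so R_th ≤ R_L · ε/(1−ε) = 1.80 kΩ × 0.0580/0.9420 = 111 Ω.

R_th ≤ 111 Ω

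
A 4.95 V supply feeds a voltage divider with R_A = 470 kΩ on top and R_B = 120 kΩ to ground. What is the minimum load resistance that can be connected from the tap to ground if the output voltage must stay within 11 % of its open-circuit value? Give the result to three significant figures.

Output resistance R_th = R_A‖R_B = (470 × 120)/590.0 = 95.59 kΩ.
The fractional drop is R_th/(R_th + R_L); requiring this ≤ 0.110 gives R_L ≥ R_th(1/0.110 − 1) = 95.59 × 8.091 = 773 kΩ.

R_L(min) ≈ 773 kΩ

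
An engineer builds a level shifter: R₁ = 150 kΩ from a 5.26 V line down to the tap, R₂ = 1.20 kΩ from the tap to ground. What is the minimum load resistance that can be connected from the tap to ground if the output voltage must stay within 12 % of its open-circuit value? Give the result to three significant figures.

Output resistance R_th = R₁‖R₂ = (150 × 1.20)/151.2 = 1.190 kΩ.
The fractional drop is R_th/(R_th + R_L); requiring this ≤ 0.120 gives R_L ≥ R_th(1/0.120 − 1) = 1.190 × 7.333 = 8.73 kΩ.

R_L(min) ≈ 8.73 kΩ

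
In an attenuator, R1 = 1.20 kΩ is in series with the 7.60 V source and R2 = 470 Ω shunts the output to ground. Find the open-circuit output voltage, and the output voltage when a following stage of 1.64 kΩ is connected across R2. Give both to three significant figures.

Open-circuit: V = 7.60 × 470/(1200 + 470) = 2.14 V.
With the load, R2 becomes R2‖R_L = 365.3 Ω, so V = 7.60 × 365.3/1565 = 1.77 V.

Unloaded: 2.14 V; loaded: 1.77 V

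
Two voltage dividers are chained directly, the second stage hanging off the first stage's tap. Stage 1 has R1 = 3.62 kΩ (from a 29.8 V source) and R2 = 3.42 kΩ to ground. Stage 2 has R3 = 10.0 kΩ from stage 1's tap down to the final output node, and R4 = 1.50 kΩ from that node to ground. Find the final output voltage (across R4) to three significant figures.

V_out ≈ 1.64 V

Stage 2 presents R3+R4 = 11.50 kΩ as a load on stage 1's tap.
Stage 1's lower leg becomes R2‖(R3+R4) = 2.636 kΩ, so V_mid = 29.8 × 2.636/6.256 = 12.56 V.
Stage 2 is itself unloaded: V_out = V_mid × R4/(R3+R4) = 12.56 × 1.50/11.50 = 1.64 V.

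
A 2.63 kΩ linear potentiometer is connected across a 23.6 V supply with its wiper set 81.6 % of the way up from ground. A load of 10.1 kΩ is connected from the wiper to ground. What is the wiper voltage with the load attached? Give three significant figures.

The wiper splits the pot into (1−α)R = 483.9 Ω above and αR = 2146 Ω below.
Lower section ‖ load = 1770 Ω.
V_wiper = 23.6 × 1770/(483.9 + 1770) = 18.5 V.

V ≈ 18.5 V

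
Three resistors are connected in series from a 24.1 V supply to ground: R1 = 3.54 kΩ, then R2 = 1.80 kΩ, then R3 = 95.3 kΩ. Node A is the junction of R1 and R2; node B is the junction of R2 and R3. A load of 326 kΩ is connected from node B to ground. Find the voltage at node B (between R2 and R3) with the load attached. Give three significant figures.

V ≈ 22.5 V

At node B, R3 is in parallel with the load: R3‖R_L = 73.74 kΩ.
Below node A the resistance is R2 + (R3‖R_L) = 75.54 kΩ, so V_A = 24.1 × 75.54/79.08 = 23.02 V.
Then V_B = V_A × (R3‖R_L)/(R2 + R3‖R_L) = 23.02 × 73.74/75.54 = 22.5 V.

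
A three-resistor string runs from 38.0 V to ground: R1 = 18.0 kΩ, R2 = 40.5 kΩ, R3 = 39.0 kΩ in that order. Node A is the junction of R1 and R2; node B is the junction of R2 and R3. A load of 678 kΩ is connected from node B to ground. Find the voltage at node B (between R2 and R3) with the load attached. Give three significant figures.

At node B, R3 is in parallel with the load: R3‖R_L = 36.88 kΩ.
Below node A the resistance is R2 + (R3‖R_L) = 77.38 kΩ, so V_A = 38.0 × 77.38/95.38 = 30.83 V.
Then V_B = V_A × (R3‖R_L)/(R2 + R3‖R_L) = 30.83 × 36.88/77.38 = 14.7 V.

V ≈ 14.7 V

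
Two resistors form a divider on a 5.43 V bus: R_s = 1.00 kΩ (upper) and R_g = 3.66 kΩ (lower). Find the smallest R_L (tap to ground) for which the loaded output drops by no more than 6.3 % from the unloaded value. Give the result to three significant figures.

R_L(min) ≈ 11.7 kΩ

Output resistance R_th = R_s‖R_g = (1000 × 3660)/4660 = 785.4 Ω.
The fractional drop is R_th/(R_th + R_L); requiring this ≤ 0.0630 gives R_L ≥ R_th(1/0.0630 − 1) = 785.4 × 14.87 = 11.7 kΩ.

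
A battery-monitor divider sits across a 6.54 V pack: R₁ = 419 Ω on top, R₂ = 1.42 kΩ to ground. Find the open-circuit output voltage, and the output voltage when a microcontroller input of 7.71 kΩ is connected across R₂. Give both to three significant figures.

Open-circuit: V = 6.54 × 1420/(419 + 1420) = 5.05 V.
With the load, R₂ becomes R₂‖R_L = 1199 Ω, so V = 6.54 × 1199/1618 = 4.85 V.

Unloaded: 5.05 V; loaded: 4.85 V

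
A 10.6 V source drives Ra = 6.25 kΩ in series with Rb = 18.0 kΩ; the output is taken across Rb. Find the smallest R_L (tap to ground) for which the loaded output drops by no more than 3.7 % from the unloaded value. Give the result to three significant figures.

Output resistance R_th = Ra‖Rb = (6.25 × 18.0)/24.25 = 4.639 kΩ.
The fractional drop is R_th/(R_th + R_L); requiring this ≤ 0.0370 gives R_L ≥ R_th(1/0.0370 − 1) = 4.639 × 26.03 = 121 kΩ.

R_L(min) ≈ 121 kΩ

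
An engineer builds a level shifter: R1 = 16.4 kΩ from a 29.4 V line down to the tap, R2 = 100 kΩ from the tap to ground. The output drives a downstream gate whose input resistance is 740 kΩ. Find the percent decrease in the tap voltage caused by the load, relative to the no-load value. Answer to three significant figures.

1.87 %

The divider's output (Thévenin) resistance is R1‖R2 = 14.09 kΩ.
Fractional drop under load = R_th/(R_th + R_L) = 14.09 / (14.09 + 740) = 0.01868.
So the output falls by 1.87 %.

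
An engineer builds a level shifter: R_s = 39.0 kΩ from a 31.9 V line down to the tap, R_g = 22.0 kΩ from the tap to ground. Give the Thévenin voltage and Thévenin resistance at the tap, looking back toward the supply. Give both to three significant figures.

V_th = 11.5 V, R_th = 14.1 kΩ

V_th is the open-circuit tap voltage: 31.9 × 22.0/(39.0 + 22.0) = 11.5 V.
With the supply zeroed, R_s and R_g appear in parallel from the tap: R_th = R_s‖R_g = (39.0 × 22.0)/61.00 = 14.1 kΩ.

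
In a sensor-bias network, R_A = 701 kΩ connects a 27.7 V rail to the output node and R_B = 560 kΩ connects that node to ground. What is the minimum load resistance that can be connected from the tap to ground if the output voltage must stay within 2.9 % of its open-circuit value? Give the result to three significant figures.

Output resistance R_th = R_A‖R_B = (701 × 560)/1261 = 311.3 kΩ.
The fractional drop is R_th/(R_th + R_L); requiring this ≤ 0.0290 gives R_L ≥ R_th(1/0.0290 − 1) = 311.3 × 33.48 = 10.4 MΩ.

R_L(min) ≈ 10.4 MΩ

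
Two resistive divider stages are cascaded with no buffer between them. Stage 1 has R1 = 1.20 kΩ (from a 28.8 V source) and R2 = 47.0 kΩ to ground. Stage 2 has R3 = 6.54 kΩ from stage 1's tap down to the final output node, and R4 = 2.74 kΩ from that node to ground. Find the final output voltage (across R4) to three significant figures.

Stage 2 presents R3+R4 = 9.280 kΩ as a load on stage 1's tap.
Stage 1's lower leg becomes R2‖(R3+R4) = 7.750 kΩ, so V_mid = 28.8 × 7.750/8.950 = 24.94 V.
Stage 2 is itself unloaded: V_out = V_mid × R4/(R3+R4) = 24.94 × 2.74/9.280 = 7.36 V.

V_out ≈ 7.36 V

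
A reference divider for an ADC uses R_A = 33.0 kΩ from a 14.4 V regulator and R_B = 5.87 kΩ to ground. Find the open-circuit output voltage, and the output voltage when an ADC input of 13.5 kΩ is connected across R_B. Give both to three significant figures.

Open-circuit: V = 14.4 × 5.87/(33.0 + 5.87) = 2.17 V.
With the load, R_B becomes R_B‖R_L = 4.091 kΩ, so V = 14.4 × 4.091/37.09 = 1.59 V.

Unloaded: 2.17 V; loaded: 1.59 V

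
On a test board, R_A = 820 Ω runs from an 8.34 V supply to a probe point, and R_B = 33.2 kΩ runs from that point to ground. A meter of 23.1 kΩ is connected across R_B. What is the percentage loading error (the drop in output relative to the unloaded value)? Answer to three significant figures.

3.35 %

The divider's output (Thévenin) resistance is R_A‖R_B = 800.2 Ω.
Fractional drop under load = R_th/(R_th + R_L) = 800.2 / (800.2 + 23100) = 0.03348.
So the output falls by 3.35 %.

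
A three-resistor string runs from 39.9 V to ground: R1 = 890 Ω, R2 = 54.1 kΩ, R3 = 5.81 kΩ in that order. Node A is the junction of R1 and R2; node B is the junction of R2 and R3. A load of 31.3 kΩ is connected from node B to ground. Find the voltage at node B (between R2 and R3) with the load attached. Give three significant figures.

At node B, R3 is in parallel with the load: R3‖R_L = 4900 Ω.
Below node A the resistance is R2 + (R3‖R_L) = 59000 Ω, so V_A = 39.9 × 59000/59890 = 39.31 V.
Then V_B = V_A × (R3‖R_L)/(R2 + R3‖R_L) = 39.31 × 4900/59000 = 3.26 V.

V ≈ 3.26 V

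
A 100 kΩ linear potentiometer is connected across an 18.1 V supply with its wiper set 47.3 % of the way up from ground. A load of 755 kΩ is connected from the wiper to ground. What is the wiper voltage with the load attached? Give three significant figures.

V ≈ 8.29 V

The wiper splits the pot into (1−α)R = 52.70 kΩ above and αR = 47.30 kΩ below.
Lower section ‖ load = 44.51 kΩ.
V_wiper = 18.1 × 44.51/(52.70 + 44.51) = 8.29 V.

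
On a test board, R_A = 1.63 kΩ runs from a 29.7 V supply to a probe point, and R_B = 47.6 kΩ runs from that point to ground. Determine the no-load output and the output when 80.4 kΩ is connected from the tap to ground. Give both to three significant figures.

Open-circuit: V = 29.7 × 47.6/(1.63 + 47.6) = 28.7 V.
With the load, R_B becomes R_B‖R_L = 29.90 kΩ, so V = 29.7 × 29.90/31.53 = 28.2 V.

Unloaded: 28.7 V; loaded: 28.2 V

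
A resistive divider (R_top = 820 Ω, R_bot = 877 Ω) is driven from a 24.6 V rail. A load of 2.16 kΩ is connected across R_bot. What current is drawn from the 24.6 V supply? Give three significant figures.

I ≈ 17.0 mA

R_bot‖R_L = 623.7 Ω, so the source sees R_top + R_bot‖R_L = 1444 Ω.
I = 24.6 V / 1444 Ω = 17.0 mA.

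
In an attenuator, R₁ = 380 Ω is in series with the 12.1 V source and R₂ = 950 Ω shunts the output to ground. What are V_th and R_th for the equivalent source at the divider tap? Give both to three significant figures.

V_th is the open-circuit tap voltage: 12.1 × 950/(380 + 950) = 8.64 V.
With the supply zeroed, R₁ and R₂ appear in parallel from the tap: R_th = R₁‖R₂ = (380 × 950)/1330 = 271 Ω.

V_th = 8.64 V, R_th = 271 Ω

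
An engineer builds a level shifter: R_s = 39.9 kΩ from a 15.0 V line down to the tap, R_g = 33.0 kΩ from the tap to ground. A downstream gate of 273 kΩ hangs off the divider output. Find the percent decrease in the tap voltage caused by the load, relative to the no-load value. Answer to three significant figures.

6.21 %

The divider's output (Thévenin) resistance is R_s‖R_g = 18.06 kΩ.
Fractional drop under load = R_th/(R_th + R_L) = 18.06 / (18.06 + 273) = 0.06205.
So the output falls by 6.21 %.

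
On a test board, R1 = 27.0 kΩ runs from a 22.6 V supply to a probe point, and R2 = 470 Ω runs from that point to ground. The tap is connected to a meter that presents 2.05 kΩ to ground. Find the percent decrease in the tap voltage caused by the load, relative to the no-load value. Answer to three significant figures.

Unloaded V = 22.6 × 470/27470 = 0.3867 V.
Loaded: R2‖R_L = 382.3 Ω, giving V = 22.6 × 382.3/27380 = 0.3156 V.
Drop = (0.3867 − 0.3156) / 0.3867 = 18.4 %.

18.4 %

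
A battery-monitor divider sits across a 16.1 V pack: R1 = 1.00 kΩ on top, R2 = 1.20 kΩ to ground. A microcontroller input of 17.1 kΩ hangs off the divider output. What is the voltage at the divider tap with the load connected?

V_out ≈ 8.51 V

The load sits in parallel with R2: R2‖R_L = (1.20 × 17.1) / (1.20 + 17.1) = 1.121 kΩ.
V_out = 16.1 × 1.121 / (1.00 + 1.121) = 16.1 × 1.121/2.121 = 8.51 V.
(Unloaded it would have been 8.78 V.)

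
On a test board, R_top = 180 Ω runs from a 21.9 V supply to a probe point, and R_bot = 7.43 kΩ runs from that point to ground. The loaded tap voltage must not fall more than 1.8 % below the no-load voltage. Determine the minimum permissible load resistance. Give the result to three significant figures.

Output resistance R_th = R_top‖R_bot = (180 × 7430)/7610 = 175.7 Ω.
The fractional drop is R_th/(R_th + R_L); requiring this ≤ 0.0180 gives R_L ≥ R_th(1/0.0180 − 1) = 175.7 × 54.56 = 9.59 kΩ.

R_L(min) ≈ 9.59 kΩ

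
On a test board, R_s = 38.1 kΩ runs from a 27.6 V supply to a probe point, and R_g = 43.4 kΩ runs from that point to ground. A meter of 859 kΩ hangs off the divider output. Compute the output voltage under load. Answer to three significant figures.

V_out ≈ 14.4 V

The load sits in parallel with R_g: R_g‖R_L = (43.4 × 859) / (43.4 + 859) = 41.31 kΩ.
V_out = 27.6 × 41.31 / (38.1 + 41.31) = 27.6 × 41.31/79.41 = 14.4 V.
(Unloaded it would have been 14.7 V.)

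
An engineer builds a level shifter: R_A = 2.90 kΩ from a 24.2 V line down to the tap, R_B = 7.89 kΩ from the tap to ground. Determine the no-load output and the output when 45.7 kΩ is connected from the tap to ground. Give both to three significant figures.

Open-circuit: V = 24.2 × 7.89/(2.90 + 7.89) = 17.7 V.
With the load, R_B becomes R_B‖R_L = 6.728 kΩ, so V = 24.2 × 6.728/9.628 = 16.9 V.

Unloaded: 17.7 V; loaded: 16.9 V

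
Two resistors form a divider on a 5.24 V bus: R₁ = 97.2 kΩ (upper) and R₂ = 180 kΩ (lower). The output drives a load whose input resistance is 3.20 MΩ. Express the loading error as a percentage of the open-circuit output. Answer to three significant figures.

The divider's output (Thévenin) resistance is R₁‖R₂ = 63.12 kΩ.
Fractional drop under load = R_th/(R_th + R_L) = 63.12 / (63.12 + 3200) = 0.01934.
So the output falls by 1.93 %.

1.93 %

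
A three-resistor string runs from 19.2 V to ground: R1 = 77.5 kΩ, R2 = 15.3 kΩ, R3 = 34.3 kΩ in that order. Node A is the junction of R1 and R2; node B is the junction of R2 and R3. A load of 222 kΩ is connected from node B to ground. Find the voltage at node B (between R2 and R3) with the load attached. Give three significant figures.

At node B, R3 is in parallel with the load: R3‖R_L = 29.71 kΩ.
Below node A the resistance is R2 + (R3‖R_L) = 45.01 kΩ, so V_A = 19.2 × 45.01/122.5 = 7.054 V.
Then V_B = V_A × (R3‖R_L)/(R2 + R3‖R_L) = 7.054 × 29.71/45.01 = 4.66 V.

V ≈ 4.66 V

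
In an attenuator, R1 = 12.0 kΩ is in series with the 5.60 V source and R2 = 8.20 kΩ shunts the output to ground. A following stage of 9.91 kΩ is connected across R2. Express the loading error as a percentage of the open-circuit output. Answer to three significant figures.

33.0 %

The divider's output (Thévenin) resistance is R1‖R2 = 4.871 kΩ.
Fractional drop under load = R_th/(R_th + R_L) = 4.871 / (4.871 + 9.91) = 0.3296.
So the output falls by 33.0 %.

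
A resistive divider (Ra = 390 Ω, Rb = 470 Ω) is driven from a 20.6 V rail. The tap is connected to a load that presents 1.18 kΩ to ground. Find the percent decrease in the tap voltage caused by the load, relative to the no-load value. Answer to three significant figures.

15.3 %

Unloaded V = 20.6 × 470/860.0 = 11.26 V.
Loaded: Rb‖R_L = 336.1 Ω, giving V = 20.6 × 336.1/726.1 = 9.536 V.
Drop = (11.26 − 9.536) / 11.26 = 15.3 %.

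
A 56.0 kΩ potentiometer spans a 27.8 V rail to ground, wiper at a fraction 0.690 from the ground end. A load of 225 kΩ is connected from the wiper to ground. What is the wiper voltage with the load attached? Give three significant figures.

The wiper splits the pot into (1−α)R = 17.36 kΩ above and αR = 38.64 kΩ below.
Lower section ‖ load = 32.98 kΩ.
V_wiper = 27.8 × 32.98/(17.36 + 32.98) = 18.2 V.

V ≈ 18.2 V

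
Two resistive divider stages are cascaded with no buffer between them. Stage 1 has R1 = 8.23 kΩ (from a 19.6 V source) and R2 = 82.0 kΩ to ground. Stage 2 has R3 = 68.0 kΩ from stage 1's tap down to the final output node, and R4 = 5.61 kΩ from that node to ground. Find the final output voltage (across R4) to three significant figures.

Stage 2 presents R3+R4 = 73.61 kΩ as a load on stage 1's tap.
Stage 1's lower leg becomes R2‖(R3+R4) = 38.79 kΩ, so V_mid = 19.6 × 38.79/47.02 = 16.17 V.
Stage 2 is itself unloaded: V_out = V_mid × R4/(R3+R4) = 16.17 × 5.61/73.61 = 1.23 V.

V_out ≈ 1.23 V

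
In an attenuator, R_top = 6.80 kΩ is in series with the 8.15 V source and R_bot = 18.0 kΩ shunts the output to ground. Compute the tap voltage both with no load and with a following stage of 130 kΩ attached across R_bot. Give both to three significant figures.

Open-circuit: V = 8.15 × 18.0/(6.80 + 18.0) = 5.92 V.
With the load, R_bot becomes R_bot‖R_L = 15.81 kΩ, so V = 8.15 × 15.81/22.61 = 5.70 V.

Unloaded: 5.92 V; loaded: 5.70 V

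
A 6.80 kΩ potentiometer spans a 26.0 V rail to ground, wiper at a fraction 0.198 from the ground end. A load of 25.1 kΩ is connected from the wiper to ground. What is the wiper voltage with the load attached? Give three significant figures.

The wiper splits the pot into (1−α)R = 5.454 kΩ above and αR = 1.346 kΩ below.
Lower section ‖ load = 1.278 kΩ.
V_wiper = 26.0 × 1.278/(5.454 + 1.278) = 4.94 V.

V ≈ 4.94 V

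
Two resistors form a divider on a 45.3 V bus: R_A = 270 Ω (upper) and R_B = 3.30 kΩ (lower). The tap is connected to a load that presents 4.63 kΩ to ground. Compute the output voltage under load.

V_out ≈ 39.7 V

The load sits in parallel with R_B: R_B‖R_L = (3300 × 4630) / (3300 + 4630) = 1927 Ω.
V_out = 45.3 × 1927 / (270 + 1927) = 45.3 × 1927/2197 = 39.7 V.
(Unloaded it would have been 41.9 V.)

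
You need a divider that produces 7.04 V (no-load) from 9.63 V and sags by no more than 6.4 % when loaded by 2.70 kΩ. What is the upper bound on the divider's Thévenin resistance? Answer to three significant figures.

R_th ≤ 185 Ω

Loading drop = R_th/(R_th + R_L) ≤ 0.0640, so R_th ≤ R_L · ε/(1−ε) = 2.70 kΩ × 0.0640/0.9360 = 185 Ω.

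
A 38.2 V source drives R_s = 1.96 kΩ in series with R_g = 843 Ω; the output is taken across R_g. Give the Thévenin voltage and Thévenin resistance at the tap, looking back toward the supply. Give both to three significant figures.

V_th is the open-circuit tap voltage: 38.2 × 843/(1960 + 843) = 11.5 V.
With the supply zeroed, R_s and R_g appear in parallel from the tap: R_th = R_s‖R_g = (1960 × 843)/2803 = 589 Ω.

V_th = 11.5 V, R_th = 589 Ω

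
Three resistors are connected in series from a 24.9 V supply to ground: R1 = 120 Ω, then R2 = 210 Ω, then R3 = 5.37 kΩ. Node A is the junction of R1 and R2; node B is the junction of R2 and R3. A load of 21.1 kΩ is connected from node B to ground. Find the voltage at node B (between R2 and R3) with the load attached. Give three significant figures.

V ≈ 23.1 V

At node B, R3 is in parallel with the load: R3‖R_L = 4281 Ω.
Below node A the resistance is R2 + (R3‖R_L) = 4491 Ω, so V_A = 24.9 × 4491/4611 = 24.25 V.
Then V_B = V_A × (R3‖R_L)/(R2 + R3‖R_L) = 24.25 × 4281/4491 = 23.1 V.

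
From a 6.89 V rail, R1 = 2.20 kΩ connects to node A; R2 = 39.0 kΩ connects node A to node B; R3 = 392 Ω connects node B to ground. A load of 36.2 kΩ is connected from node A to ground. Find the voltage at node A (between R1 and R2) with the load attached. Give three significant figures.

Below node A the series string R2+R3 = 39390 Ω sits in parallel with the 36200 Ω load: 18860 Ω.
V_A = 6.89 × 18860/(2200 + 18860) = 6.17 V.

V ≈ 6.17 V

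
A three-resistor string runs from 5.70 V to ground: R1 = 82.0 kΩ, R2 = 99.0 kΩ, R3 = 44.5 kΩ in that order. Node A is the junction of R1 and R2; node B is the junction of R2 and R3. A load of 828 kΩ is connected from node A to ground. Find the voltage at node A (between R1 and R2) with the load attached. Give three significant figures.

V ≈ 3.41 V

Below node A the series string R2+R3 = 143.5 kΩ sits in parallel with the 828 kΩ load: 122.3 kΩ.
V_A = 5.70 × 122.3/(82.0 + 122.3) = 3.41 V.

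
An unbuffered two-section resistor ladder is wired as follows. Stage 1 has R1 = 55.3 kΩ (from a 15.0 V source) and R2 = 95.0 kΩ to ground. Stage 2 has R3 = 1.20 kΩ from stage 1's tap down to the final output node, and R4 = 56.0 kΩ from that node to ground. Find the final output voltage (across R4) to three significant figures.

V_out ≈ 5.76 V

Stage 2 presents R3+R4 = 57.20 kΩ as a load on stage 1's tap.
Stage 1's lower leg becomes R2‖(R3+R4) = 35.70 kΩ, so V_mid = 15.0 × 35.70/91.00 = 5.885 V.
Stage 2 is itself unloaded: V_out = V_mid × R4/(R3+R4) = 5.885 × 56.0/57.20 = 5.76 V.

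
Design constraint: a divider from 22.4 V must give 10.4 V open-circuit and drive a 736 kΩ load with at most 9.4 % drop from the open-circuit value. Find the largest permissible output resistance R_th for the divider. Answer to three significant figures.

Loading drop = R_th/(R_th + R_L) ≤ 0.0940, so R_th ≤ R_L · ε/(1−ε) = 736 kΩ × 0.0940/0.9060 = 76.4 kΩ.

R_th ≤ 76.4 kΩ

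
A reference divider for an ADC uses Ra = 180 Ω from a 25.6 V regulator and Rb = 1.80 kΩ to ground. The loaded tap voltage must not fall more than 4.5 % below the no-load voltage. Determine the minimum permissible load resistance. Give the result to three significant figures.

R_L(min) ≈ 3.47 kΩ

Output resistance R_th = Ra‖Rb = (180 × 1800)/1980 = 163.6 Ω.
The fractional drop is R_th/(R_th + R_L); requiring this ≤ 0.0450 gives R_L ≥ R_th(1/0.0450 − 1) = 163.6 × 21.22 = 3.47 kΩ.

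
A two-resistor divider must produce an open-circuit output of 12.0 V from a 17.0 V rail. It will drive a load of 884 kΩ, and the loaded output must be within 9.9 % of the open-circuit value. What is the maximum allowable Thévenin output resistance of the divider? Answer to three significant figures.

Loading drop = R_th/(R_th + R_L) ≤ 0.0990, so R_th ≤ R_L · ε/(1−ε) = 884 kΩ × 0.0990/0.9010 = 97.1 kΩ.

R_th ≤ 97.1 kΩ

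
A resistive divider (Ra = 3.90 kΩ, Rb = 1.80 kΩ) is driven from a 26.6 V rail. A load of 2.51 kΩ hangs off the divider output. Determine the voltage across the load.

The load sits in parallel with Rb: Rb‖R_L = (1.80 × 2.51) / (1.80 + 2.51) = 1.048 kΩ.
V_out = 26.6 × 1.048 / (3.90 + 1.048) = 26.6 × 1.048/4.948 = 5.64 V.
(Unloaded it would have been 8.40 V.)

V_out ≈ 5.64 V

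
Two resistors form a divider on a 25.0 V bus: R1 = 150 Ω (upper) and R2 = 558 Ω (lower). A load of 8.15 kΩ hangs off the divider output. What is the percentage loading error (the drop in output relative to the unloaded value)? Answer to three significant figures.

The divider's output (Thévenin) resistance is R1‖R2 = 118.2 Ω.
Fractional drop under load = R_th/(R_th + R_L) = 118.2 / (118.2 + 8150) = 0.01430.
So the output falls by 1.43 %.

1.43 %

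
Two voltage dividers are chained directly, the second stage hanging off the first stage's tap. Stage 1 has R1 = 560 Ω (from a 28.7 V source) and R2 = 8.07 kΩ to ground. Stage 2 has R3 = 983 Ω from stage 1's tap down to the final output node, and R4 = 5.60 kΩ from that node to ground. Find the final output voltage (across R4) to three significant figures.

Stage 2 presents R3+R4 = 6583 Ω as a load on stage 1's tap.
Stage 1's lower leg becomes R2‖(R3+R4) = 3626 Ω, so V_mid = 28.7 × 3626/4186 = 24.86 V.
Stage 2 is itself unloaded: V_out = V_mid × R4/(R3+R4) = 24.86 × 5600/6583 = 21.1 V.

V_out ≈ 21.1 V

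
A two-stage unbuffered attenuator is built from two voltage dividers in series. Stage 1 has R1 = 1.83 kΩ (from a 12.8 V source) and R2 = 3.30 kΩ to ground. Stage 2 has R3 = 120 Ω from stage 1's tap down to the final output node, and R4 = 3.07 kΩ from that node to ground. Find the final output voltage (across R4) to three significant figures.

V_out ≈ 5.79 V

Stage 2 presents R3+R4 = 3190 Ω as a load on stage 1's tap.
Stage 1's lower leg becomes R2‖(R3+R4) = 1622 Ω, so V_mid = 12.8 × 1622/3452 = 6.014 V.
Stage 2 is itself unloaded: V_out = V_mid × R4/(R3+R4) = 6.014 × 3070/3190 = 5.79 V.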